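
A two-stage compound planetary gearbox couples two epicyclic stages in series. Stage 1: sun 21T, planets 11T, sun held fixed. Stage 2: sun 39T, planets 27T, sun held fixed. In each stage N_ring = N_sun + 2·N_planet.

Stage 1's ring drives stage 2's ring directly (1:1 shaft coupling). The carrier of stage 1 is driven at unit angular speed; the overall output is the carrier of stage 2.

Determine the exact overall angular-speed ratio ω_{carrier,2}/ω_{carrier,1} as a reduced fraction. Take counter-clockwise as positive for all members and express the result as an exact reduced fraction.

496/473

Stage 1: N_ring = 21 + 2·11 = 43
Stage 1: 21(ω_s−ω_c) = −43(ω_r−ω_c),  ω_s=0, ω_c=1
Stage 1: ω_r = 1 − (21/43)(0−1) = 64/43
  ⇒ ω_r¹/ω_c¹ = 64/43
Stage 2: N_ring = 39 + 2·27 = 93
Stage 2: 39(ω_s−ω_c) = −93(ω_r−ω_c),  ω_s=0, ω_r=1
Stage 2: 39(0−ω_c) = −93(1−ω_c)  ⇒  132ω_c = 93  ⇒  ω_c = 31/44
  ⇒ ω_c²/ω_r² = 31/44
Coupling ω_r² = ω_r¹ ⇒ overall = 64/43 × 31/44 = 496/473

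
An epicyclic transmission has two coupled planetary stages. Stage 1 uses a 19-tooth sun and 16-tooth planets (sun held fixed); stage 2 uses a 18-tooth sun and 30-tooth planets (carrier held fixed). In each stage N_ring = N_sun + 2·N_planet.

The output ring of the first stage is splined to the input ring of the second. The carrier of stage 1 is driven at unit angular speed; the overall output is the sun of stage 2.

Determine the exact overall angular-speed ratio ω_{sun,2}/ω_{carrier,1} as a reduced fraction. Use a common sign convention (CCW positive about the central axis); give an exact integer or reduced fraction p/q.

-910/153

Stage 1: N_ring = 19 + 2·16 = 51
Stage 1: 19(ω_s−ω_c) = −51(ω_r−ω_c),  ω_s=0, ω_c=1
Stage 1: ω_r = 1 − (19/51)(0−1) = 70/51
  ⇒ ω_r¹/ω_c¹ = 70/51
Stage 2: N_ring = 18 + 2·30 = 78
Stage 2: 18(ω_s−ω_c) = −78(ω_r−ω_c),  ω_c=0, ω_r=1
Stage 2: ω_s = 0 − (78/18)(1−0) = -13/3
  ⇒ ω_s²/ω_r² = -13/3
Coupling ω_r² = ω_r¹ ⇒ overall = 70/51 × -13/3 = -910/153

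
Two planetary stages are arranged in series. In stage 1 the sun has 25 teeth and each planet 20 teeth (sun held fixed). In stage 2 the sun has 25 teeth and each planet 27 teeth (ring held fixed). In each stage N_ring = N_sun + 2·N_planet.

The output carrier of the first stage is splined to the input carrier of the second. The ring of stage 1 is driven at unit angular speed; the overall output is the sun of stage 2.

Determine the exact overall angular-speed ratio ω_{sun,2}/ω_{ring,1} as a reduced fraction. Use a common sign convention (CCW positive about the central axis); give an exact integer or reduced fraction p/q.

Stage 1: N_ring = 25 + 2·20 = 65
Stage 1: 25(ω_s−ω_c) = −65(ω_r−ω_c),  ω_s=0, ω_r=1
Stage 1: 25(0−ω_c) = −65(1−ω_c)  ⇒  90ω_c = 65  ⇒  ω_c = 13/18
  ⇒ ω_c¹/ω_r¹ = 13/18
Stage 2: N_ring = 25 + 2·27 = 79
Stage 2: 25(ω_s−ω_c) = −79(ω_r−ω_c),  ω_r=0, ω_c=1
Stage 2: ω_s = 1 − (79/25)(0−1) = 104/25
  ⇒ ω_s²/ω_c² = 104/25
Coupling ω_c² = ω_c¹ ⇒ overall = 13/18 × 104/25 = 676/225

676/225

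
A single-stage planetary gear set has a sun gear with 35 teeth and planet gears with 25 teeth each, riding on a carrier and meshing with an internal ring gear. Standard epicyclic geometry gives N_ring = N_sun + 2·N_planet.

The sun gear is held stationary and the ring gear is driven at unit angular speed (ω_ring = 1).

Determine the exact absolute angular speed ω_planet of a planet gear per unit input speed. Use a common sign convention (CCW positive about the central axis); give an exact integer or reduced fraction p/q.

N_ring = 35 + 2·25 = 85
35(ω_s−ω_c) = −85(ω_r−ω_c),  ω_s=0, ω_r=1
35(0−ω_c) = −85(1−ω_c)  ⇒  120ω_c = 85  ⇒  ω_c = 17/24
sun–planet: 35·(0−17/24) = −25·(ω_p−ω_c)  ⇒  ω_p−ω_c = −(35/25)·(-17/24) = 119/120
ω_p = 17/24 + 119/120 = 17/10

17/10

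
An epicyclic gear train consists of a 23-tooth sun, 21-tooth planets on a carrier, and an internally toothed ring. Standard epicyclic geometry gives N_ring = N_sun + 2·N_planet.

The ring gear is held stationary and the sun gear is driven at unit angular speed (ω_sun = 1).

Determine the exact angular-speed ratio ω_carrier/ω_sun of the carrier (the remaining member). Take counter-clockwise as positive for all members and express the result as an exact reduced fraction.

N_ring = 23 + 2·21 = 65
23(ω_s−ω_c) = −65(ω_r−ω_c),  ω_r=0, ω_s=1
23(1−ω_c) = −65(0−ω_c)  ⇒  88ω_c = 23  ⇒  ω_c = 23/88
ω_c/ω_s = 23/88

23/88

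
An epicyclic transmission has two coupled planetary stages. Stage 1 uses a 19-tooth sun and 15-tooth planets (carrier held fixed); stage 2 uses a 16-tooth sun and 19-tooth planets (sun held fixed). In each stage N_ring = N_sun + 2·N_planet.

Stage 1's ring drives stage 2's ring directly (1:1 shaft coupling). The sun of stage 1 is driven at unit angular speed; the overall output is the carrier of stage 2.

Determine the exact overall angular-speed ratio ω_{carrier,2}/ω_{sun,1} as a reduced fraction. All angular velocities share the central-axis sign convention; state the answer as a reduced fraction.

-513/1715

Stage 1: N_ring = 19 + 2·15 = 49
Stage 1: 19(ω_s−ω_c) = −49(ω_r−ω_c),  ω_c=0, ω_s=1
Stage 1: ω_r = 0 − (19/49)(1−0) = -19/49
  ⇒ ω_r¹/ω_s¹ = -19/49
Stage 2: N_ring = 16 + 2·19 = 54
Stage 2: 16(ω_s−ω_c) = −54(ω_r−ω_c),  ω_s=0, ω_r=1
Stage 2: 16(0−ω_c) = −54(1−ω_c)  ⇒  70ω_c = 54  ⇒  ω_c = 27/35
  ⇒ ω_c²/ω_r² = 27/35
Coupling ω_r² = ω_r¹ ⇒ overall = -19/49 × 27/35 = -513/1715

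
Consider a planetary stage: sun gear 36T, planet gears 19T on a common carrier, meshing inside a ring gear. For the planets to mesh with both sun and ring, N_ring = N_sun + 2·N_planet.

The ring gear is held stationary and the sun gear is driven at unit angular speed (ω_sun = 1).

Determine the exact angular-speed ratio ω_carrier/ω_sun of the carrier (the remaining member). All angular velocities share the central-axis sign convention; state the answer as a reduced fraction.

18/55

N_ring = 36 + 2·19 = 74
36(ω_s−ω_c) = −74(ω_r−ω_c),  ω_r=0, ω_s=1
36(1−ω_c) = −74(0−ω_c)  ⇒  110ω_c = 36  ⇒  ω_c = 18/55
ω_c/ω_s = 18/55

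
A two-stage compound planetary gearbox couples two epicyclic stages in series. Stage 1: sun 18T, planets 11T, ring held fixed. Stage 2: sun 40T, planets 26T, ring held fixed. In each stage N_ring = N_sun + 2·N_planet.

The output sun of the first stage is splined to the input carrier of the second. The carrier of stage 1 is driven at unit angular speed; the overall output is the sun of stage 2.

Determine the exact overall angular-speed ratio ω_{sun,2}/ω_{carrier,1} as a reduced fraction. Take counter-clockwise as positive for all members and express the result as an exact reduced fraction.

319/30

Stage 1: N_ring = 18 + 2·11 = 40
Stage 1: 18(ω_s−ω_c) = −40(ω_r−ω_c),  ω_r=0, ω_c=1
Stage 1: ω_s = 1 − (40/18)(0−1) = 29/9
  ⇒ ω_s¹/ω_c¹ = 29/9
Stage 2: N_ring = 40 + 2·26 = 92
Stage 2: 40(ω_s−ω_c) = −92(ω_r−ω_c),  ω_r=0, ω_c=1
Stage 2: ω_s = 1 − (92/40)(0−1) = 33/10
  ⇒ ω_s²/ω_c² = 33/10
Coupling ω_c² = ω_s¹ ⇒ overall = 29/9 × 33/10 = 319/30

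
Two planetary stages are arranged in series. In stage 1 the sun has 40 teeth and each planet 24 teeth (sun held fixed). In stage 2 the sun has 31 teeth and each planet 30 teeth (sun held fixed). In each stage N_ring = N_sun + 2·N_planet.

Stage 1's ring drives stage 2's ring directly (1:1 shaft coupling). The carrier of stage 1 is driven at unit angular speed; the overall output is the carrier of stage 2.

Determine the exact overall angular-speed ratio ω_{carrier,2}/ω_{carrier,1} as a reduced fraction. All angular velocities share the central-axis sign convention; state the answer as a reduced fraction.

728/671

Stage 1: N_ring = 40 + 2·24 = 88
Stage 1: 40(ω_s−ω_c) = −88(ω_r−ω_c),  ω_s=0, ω_c=1
Stage 1: ω_r = 1 − (40/88)(0−1) = 16/11
  ⇒ ω_r¹/ω_c¹ = 16/11
Stage 2: N_ring = 31 + 2·30 = 91
Stage 2: 31(ω_s−ω_c) = −91(ω_r−ω_c),  ω_s=0, ω_r=1
Stage 2: 31(0−ω_c) = −91(1−ω_c)  ⇒  122ω_c = 91  ⇒  ω_c = 91/122
  ⇒ ω_c²/ω_r² = 91/122
Coupling ω_r² = ω_r¹ ⇒ overall = 16/11 × 91/122 = 728/671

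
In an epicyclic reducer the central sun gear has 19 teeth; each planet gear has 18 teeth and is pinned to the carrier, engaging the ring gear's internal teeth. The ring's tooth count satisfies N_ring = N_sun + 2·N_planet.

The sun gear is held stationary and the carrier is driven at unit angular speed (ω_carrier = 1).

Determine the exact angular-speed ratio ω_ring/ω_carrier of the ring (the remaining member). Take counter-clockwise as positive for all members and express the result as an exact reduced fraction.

N_ring = 19 + 2·18 = 55
19(ω_s−ω_c) = −55(ω_r−ω_c),  ω_s=0, ω_c=1
ω_r = 1 − (19/55)(0−1) = 74/55
ω_r/ω_c = 74/55

74/55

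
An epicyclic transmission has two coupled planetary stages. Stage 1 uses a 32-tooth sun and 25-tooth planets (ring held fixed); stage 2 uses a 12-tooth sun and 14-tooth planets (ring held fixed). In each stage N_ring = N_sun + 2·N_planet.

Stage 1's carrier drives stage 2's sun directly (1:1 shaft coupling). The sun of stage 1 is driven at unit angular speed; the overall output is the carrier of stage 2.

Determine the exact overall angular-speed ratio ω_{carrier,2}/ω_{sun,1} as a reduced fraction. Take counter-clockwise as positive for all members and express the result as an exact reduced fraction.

16/247

Stage 1: N_ring = 32 + 2·25 = 82
Stage 1: 32(ω_s−ω_c) = −82(ω_r−ω_c),  ω_r=0, ω_s=1
Stage 1: 32(1−ω_c) = −82(0−ω_c)  ⇒  114ω_c = 32  ⇒  ω_c = 16/57
  ⇒ ω_c¹/ω_s¹ = 16/57
Stage 2: N_ring = 12 + 2·14 = 40
Stage 2: 12(ω_s−ω_c) = −40(ω_r−ω_c),  ω_r=0, ω_s=1
Stage 2: 12(1−ω_c) = −40(0−ω_c)  ⇒  52ω_c = 12  ⇒  ω_c = 3/13
  ⇒ ω_c²/ω_s² = 3/13
Coupling ω_s² = ω_c¹ ⇒ overall = 16/57 × 3/13 = 16/247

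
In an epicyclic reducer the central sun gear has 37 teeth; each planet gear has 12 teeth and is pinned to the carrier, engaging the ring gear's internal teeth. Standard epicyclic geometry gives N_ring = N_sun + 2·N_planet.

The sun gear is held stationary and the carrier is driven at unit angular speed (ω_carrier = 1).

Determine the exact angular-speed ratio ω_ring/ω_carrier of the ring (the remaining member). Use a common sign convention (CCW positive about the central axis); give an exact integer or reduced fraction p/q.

N_ring = 37 + 2·12 = 61
37(ω_s−ω_c) = −61(ω_r−ω_c),  ω_s=0, ω_c=1
ω_r = 1 − (37/61)(0−1) = 98/61
ω_r/ω_c = 98/61

98/61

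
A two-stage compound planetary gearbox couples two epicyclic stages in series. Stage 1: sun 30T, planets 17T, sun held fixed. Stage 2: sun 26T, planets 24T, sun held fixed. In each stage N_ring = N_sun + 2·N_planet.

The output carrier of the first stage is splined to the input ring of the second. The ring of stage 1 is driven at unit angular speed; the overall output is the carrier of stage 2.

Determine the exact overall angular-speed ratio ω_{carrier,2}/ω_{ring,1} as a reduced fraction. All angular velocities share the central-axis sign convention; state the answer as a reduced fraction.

592/1175

Stage 1: N_ring = 30 + 2·17 = 64
Stage 1: 30(ω_s−ω_c) = −64(ω_r−ω_c),  ω_s=0, ω_r=1
Stage 1: 30(0−ω_c) = −64(1−ω_c)  ⇒  94ω_c = 64  ⇒  ω_c = 32/47
  ⇒ ω_c¹/ω_r¹ = 32/47
Stage 2: N_ring = 26 + 2·24 = 74
Stage 2: 26(ω_s−ω_c) = −74(ω_r−ω_c),  ω_s=0, ω_r=1
Stage 2: 26(0−ω_c) = −74(1−ω_c)  ⇒  100ω_c = 74  ⇒  ω_c = 37/50
  ⇒ ω_c²/ω_r² = 37/50
Coupling ω_r² = ω_c¹ ⇒ overall = 32/47 × 37/50 = 592/1175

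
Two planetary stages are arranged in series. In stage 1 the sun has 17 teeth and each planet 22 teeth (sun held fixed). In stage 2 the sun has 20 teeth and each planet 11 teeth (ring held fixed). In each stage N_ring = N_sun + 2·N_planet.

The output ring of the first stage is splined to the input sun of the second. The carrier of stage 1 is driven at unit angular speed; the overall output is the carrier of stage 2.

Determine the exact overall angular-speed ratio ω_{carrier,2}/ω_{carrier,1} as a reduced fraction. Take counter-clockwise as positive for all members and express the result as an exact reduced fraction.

780/1891

Stage 1: N_ring = 17 + 2·22 = 61
Stage 1: 17(ω_s−ω_c) = −61(ω_r−ω_c),  ω_s=0, ω_c=1
Stage 1: ω_r = 1 − (17/61)(0−1) = 78/61
  ⇒ ω_r¹/ω_c¹ = 78/61
Stage 2: N_ring = 20 + 2·11 = 42
Stage 2: 20(ω_s−ω_c) = −42(ω_r−ω_c),  ω_r=0, ω_s=1
Stage 2: 20(1−ω_c) = −42(0−ω_c)  ⇒  62ω_c = 20  ⇒  ω_c = 10/31
  ⇒ ω_c²/ω_s² = 10/31
Coupling ω_s² = ω_r¹ ⇒ overall = 78/61 × 10/31 = 780/1891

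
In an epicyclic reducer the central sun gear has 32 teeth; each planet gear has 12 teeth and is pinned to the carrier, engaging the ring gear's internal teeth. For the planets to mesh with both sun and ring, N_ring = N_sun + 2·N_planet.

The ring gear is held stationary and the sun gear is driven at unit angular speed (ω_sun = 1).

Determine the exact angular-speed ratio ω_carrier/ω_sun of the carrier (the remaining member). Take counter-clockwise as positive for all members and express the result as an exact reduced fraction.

4/11

N_ring = 32 + 2·12 = 56
32(ω_s−ω_c) = −56(ω_r−ω_c),  ω_r=0, ω_s=1
32(1−ω_c) = −56(0−ω_c)  ⇒  88ω_c = 32  ⇒  ω_c = 4/11
ω_c/ω_s = 4/11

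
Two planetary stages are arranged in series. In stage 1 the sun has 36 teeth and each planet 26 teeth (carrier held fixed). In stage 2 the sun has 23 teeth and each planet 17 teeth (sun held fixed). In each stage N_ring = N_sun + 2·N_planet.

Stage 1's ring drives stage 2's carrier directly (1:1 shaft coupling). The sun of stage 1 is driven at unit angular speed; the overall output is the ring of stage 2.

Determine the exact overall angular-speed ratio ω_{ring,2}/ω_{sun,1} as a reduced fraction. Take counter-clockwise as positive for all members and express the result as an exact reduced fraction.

-120/209

Stage 1: N_ring = 36 + 2·26 = 88
Stage 1: 36(ω_s−ω_c) = −88(ω_r−ω_c),  ω_c=0, ω_s=1
Stage 1: ω_r = 0 − (36/88)(1−0) = -9/22
  ⇒ ω_r¹/ω_s¹ = -9/22
Stage 2: N_ring = 23 + 2·17 = 57
Stage 2: 23(ω_s−ω_c) = −57(ω_r−ω_c),  ω_s=0, ω_c=1
Stage 2: ω_r = 1 − (23/57)(0−1) = 80/57
  ⇒ ω_r²/ω_c² = 80/57
Coupling ω_c² = ω_r¹ ⇒ overall = -9/22 × 80/57 = -120/209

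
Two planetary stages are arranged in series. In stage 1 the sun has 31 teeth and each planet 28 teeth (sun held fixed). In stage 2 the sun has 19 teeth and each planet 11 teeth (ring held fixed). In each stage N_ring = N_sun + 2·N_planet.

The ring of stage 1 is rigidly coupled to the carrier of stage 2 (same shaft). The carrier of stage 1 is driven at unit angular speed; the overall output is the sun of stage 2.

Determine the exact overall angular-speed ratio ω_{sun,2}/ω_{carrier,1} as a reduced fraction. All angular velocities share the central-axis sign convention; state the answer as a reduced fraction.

Stage 1: N_ring = 31 + 2·28 = 87
Stage 1: 31(ω_s−ω_c) = −87(ω_r−ω_c),  ω_s=0, ω_c=1
Stage 1: ω_r = 1 − (31/87)(0−1) = 118/87
  ⇒ ω_r¹/ω_c¹ = 118/87
Stage 2: N_ring = 19 + 2·11 = 41
Stage 2: 19(ω_s−ω_c) = −41(ω_r−ω_c),  ω_r=0, ω_c=1
Stage 2: ω_s = 1 − (41/19)(0−1) = 60/19
  ⇒ ω_s²/ω_c² = 60/19
Coupling ω_c² = ω_r¹ ⇒ overall = 118/87 × 60/19 = 2360/551

2360/551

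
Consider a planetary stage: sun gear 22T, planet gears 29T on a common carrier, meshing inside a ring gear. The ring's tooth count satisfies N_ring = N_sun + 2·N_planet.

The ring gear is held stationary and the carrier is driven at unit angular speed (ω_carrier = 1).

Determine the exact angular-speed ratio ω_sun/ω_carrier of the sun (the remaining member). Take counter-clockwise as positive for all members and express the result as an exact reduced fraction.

N_ring = 22 + 2·29 = 80
22(ω_s−ω_c) = −80(ω_r−ω_c),  ω_r=0, ω_c=1
ω_s = 1 − (80/22)(0−1) = 51/11
ω_s/ω_c = 51/11

51/11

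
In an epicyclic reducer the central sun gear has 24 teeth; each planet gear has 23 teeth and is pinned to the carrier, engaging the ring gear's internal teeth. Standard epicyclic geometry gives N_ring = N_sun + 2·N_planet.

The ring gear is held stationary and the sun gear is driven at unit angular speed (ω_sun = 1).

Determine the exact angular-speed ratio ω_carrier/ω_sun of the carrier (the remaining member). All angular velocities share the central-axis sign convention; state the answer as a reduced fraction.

N_ring = 24 + 2·23 = 70
24(ω_s−ω_c) = −70(ω_r−ω_c),  ω_r=0, ω_s=1
24(1−ω_c) = −70(0−ω_c)  ⇒  94ω_c = 24  ⇒  ω_c = 12/47
ω_c/ω_s = 12/47

12/47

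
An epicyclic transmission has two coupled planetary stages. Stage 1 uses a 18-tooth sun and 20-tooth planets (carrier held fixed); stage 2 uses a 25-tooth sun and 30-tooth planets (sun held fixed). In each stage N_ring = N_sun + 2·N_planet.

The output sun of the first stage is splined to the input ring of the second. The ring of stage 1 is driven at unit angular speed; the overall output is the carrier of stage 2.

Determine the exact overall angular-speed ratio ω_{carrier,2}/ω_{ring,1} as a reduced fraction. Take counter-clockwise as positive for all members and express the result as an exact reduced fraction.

-493/198

Stage 1: N_ring = 18 + 2·20 = 58
Stage 1: 18(ω_s−ω_c) = −58(ω_r−ω_c),  ω_c=0, ω_r=1
Stage 1: ω_s = 0 − (58/18)(1−0) = -29/9
  ⇒ ω_s¹/ω_r¹ = -29/9
Stage 2: N_ring = 25 + 2·30 = 85
Stage 2: 25(ω_s−ω_c) = −85(ω_r−ω_c),  ω_s=0, ω_r=1
Stage 2: 25(0−ω_c) = −85(1−ω_c)  ⇒  110ω_c = 85  ⇒  ω_c = 17/22
  ⇒ ω_c²/ω_r² = 17/22
Coupling ω_r² = ω_s¹ ⇒ overall = -29/9 × 17/22 = -493/198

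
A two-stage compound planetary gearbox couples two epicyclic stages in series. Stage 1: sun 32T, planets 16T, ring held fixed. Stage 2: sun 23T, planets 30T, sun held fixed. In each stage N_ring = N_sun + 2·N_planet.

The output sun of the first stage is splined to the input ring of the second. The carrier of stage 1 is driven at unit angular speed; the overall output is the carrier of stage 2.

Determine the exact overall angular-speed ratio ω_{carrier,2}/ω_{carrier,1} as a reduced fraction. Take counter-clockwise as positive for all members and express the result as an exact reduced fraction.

249/106

Stage 1: N_ring = 32 + 2·16 = 64
Stage 1: 32(ω_s−ω_c) = −64(ω_r−ω_c),  ω_r=0, ω_c=1
Stage 1: ω_s = 1 − (64/32)(0−1) = 3
  ⇒ ω_s¹/ω_c¹ = 3
Stage 2: N_ring = 23 + 2·30 = 83
Stage 2: 23(ω_s−ω_c) = −83(ω_r−ω_c),  ω_s=0, ω_r=1
Stage 2: 23(0−ω_c) = −83(1−ω_c)  ⇒  106ω_c = 83  ⇒  ω_c = 83/106
  ⇒ ω_c²/ω_r² = 83/106
Coupling ω_r² = ω_s¹ ⇒ overall = 3 × 83/106 = 249/106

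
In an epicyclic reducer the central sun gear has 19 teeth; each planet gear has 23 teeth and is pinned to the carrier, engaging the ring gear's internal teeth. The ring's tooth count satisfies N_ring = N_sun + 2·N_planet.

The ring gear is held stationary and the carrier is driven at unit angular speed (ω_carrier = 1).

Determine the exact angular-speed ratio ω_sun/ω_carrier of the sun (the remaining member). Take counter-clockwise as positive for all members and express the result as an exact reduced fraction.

N_ring = 19 + 2·23 = 65
19(ω_s−ω_c) = −65(ω_r−ω_c),  ω_r=0, ω_c=1
ω_s = 1 − (65/19)(0−1) = 84/19
ω_s/ω_c = 84/19

84/19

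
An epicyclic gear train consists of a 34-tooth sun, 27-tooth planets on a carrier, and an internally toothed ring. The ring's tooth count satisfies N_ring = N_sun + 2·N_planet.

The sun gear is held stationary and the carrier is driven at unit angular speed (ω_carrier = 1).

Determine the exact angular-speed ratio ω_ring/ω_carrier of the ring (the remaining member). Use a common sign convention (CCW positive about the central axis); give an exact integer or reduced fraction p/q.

N_ring = 34 + 2·27 = 88
34(ω_s−ω_c) = −88(ω_r−ω_c),  ω_s=0, ω_c=1
ω_r = 1 − (34/88)(0−1) = 61/44
ω_r/ω_c = 61/44

61/44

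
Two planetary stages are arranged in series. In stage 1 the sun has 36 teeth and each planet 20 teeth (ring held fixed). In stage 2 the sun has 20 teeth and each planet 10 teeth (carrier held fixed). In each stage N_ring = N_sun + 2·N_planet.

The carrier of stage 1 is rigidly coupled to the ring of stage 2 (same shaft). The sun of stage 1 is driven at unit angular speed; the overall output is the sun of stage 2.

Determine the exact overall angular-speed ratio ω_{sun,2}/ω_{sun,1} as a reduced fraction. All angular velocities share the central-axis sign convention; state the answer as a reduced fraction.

Stage 1: N_ring = 36 + 2·20 = 76
Stage 1: 36(ω_s−ω_c) = −76(ω_r−ω_c),  ω_r=0, ω_s=1
Stage 1: 36(1−ω_c) = −76(0−ω_c)  ⇒  112ω_c = 36  ⇒  ω_c = 9/28
  ⇒ ω_c¹/ω_s¹ = 9/28
Stage 2: N_ring = 20 + 2·10 = 40
Stage 2: 20(ω_s−ω_c) = −40(ω_r−ω_c),  ω_c=0, ω_r=1
Stage 2: ω_s = 0 − (40/20)(1−0) = -2
  ⇒ ω_s²/ω_r² = -2
Coupling ω_r² = ω_c¹ ⇒ overall = 9/28 × -2 = -9/14

-9/14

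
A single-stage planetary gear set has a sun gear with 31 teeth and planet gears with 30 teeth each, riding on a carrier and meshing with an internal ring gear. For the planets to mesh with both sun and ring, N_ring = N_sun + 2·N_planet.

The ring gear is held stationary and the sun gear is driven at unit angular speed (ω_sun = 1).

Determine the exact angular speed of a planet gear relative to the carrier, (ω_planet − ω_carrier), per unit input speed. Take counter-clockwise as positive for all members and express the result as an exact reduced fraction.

N_ring = 31 + 2·30 = 91
31(ω_s−ω_c) = −91(ω_r−ω_c),  ω_r=0, ω_s=1
31(1−ω_c) = −91(0−ω_c)  ⇒  122ω_c = 31  ⇒  ω_c = 31/122
sun–planet: 31·(1−31/122) = −30·(ω_p−ω_c)  ⇒  ω_p−ω_c = −(31/30)·(91/122) = -2821/3660

-2821/3660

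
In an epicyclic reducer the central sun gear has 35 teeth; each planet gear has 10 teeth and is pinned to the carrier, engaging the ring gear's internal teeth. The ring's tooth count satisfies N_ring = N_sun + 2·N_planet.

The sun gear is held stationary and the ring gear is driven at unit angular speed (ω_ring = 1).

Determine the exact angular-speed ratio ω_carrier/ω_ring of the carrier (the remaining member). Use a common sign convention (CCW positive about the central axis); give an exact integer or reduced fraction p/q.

N_ring = 35 + 2·10 = 55
35(ω_s−ω_c) = −55(ω_r−ω_c),  ω_s=0, ω_r=1
35(0−ω_c) = −55(1−ω_c)  ⇒  90ω_c = 55  ⇒  ω_c = 11/18
ω_c/ω_r = 11/18

11/18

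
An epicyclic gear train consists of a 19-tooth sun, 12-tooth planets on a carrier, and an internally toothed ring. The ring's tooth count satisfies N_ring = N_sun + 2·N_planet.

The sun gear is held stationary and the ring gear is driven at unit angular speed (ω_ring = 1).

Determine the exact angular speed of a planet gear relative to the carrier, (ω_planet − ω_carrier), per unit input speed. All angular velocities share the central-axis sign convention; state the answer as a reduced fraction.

817/744

N_ring = 19 + 2·12 = 43
19(ω_s−ω_c) = −43(ω_r−ω_c),  ω_s=0, ω_r=1
19(0−ω_c) = −43(1−ω_c)  ⇒  62ω_c = 43  ⇒  ω_c = 43/62
sun–planet: 19·(0−43/62) = −12·(ω_p−ω_c)  ⇒  ω_p−ω_c = −(19/12)·(-43/62) = 817/744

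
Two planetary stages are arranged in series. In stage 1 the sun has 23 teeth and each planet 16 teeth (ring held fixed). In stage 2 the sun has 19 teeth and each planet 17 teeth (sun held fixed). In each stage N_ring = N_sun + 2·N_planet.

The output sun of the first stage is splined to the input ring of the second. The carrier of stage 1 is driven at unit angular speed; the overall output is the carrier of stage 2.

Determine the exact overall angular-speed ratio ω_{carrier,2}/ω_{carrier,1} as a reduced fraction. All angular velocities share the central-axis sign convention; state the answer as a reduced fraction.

Stage 1: N_ring = 23 + 2·16 = 55
Stage 1: 23(ω_s−ω_c) = −55(ω_r−ω_c),  ω_r=0, ω_c=1
Stage 1: ω_s = 1 − (55/23)(0−1) = 78/23
  ⇒ ω_s¹/ω_c¹ = 78/23
Stage 2: N_ring = 19 + 2·17 = 53
Stage 2: 19(ω_s−ω_c) = −53(ω_r−ω_c),  ω_s=0, ω_r=1
Stage 2: 19(0−ω_c) = −53(1−ω_c)  ⇒  72ω_c = 53  ⇒  ω_c = 53/72
  ⇒ ω_c²/ω_r² = 53/72
Coupling ω_r² = ω_s¹ ⇒ overall = 78/23 × 53/72 = 689/276

689/276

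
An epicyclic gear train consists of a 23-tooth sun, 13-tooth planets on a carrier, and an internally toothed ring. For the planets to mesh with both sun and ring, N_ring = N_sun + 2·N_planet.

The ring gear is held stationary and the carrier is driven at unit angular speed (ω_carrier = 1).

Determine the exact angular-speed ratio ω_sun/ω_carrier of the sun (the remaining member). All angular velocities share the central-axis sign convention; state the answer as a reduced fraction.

72/23

N_ring = 23 + 2·13 = 49
23(ω_s−ω_c) = −49(ω_r−ω_c),  ω_r=0, ω_c=1
ω_s = 1 − (49/23)(0−1) = 72/23
ω_s/ω_c = 72/23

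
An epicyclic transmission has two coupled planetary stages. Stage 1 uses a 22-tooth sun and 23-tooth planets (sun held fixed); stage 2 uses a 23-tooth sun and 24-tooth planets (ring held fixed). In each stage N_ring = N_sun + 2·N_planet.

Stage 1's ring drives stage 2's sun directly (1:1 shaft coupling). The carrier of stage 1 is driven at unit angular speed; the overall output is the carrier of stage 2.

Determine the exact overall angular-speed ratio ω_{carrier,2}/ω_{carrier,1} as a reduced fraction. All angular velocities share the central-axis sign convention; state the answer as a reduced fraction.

Stage 1: N_ring = 22 + 2·23 = 68
Stage 1: 22(ω_s−ω_c) = −68(ω_r−ω_c),  ω_s=0, ω_c=1
Stage 1: ω_r = 1 − (22/68)(0−1) = 45/34
  ⇒ ω_r¹/ω_c¹ = 45/34
Stage 2: N_ring = 23 + 2·24 = 71
Stage 2: 23(ω_s−ω_c) = −71(ω_r−ω_c),  ω_r=0, ω_s=1
Stage 2: 23(1−ω_c) = −71(0−ω_c)  ⇒  94ω_c = 23  ⇒  ω_c = 23/94
  ⇒ ω_c²/ω_s² = 23/94
Coupling ω_s² = ω_r¹ ⇒ overall = 45/34 × 23/94 = 1035/3196

1035/3196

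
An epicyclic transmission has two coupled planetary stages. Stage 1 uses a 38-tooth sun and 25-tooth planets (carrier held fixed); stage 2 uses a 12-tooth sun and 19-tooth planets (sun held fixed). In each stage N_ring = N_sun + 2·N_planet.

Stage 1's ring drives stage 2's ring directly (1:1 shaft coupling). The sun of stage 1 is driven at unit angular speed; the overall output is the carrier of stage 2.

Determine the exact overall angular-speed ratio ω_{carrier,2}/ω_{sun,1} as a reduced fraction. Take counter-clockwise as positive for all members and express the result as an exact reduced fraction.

-475/1364

Stage 1: N_ring = 38 + 2·25 = 88
Stage 1: 38(ω_s−ω_c) = −88(ω_r−ω_c),  ω_c=0, ω_s=1
Stage 1: ω_r = 0 − (38/88)(1−0) = -19/44
  ⇒ ω_r¹/ω_s¹ = -19/44
Stage 2: N_ring = 12 + 2·19 = 50
Stage 2: 12(ω_s−ω_c) = −50(ω_r−ω_c),  ω_s=0, ω_r=1
Stage 2: 12(0−ω_c) = −50(1−ω_c)  ⇒  62ω_c = 50  ⇒  ω_c = 25/31
  ⇒ ω_c²/ω_r² = 25/31
Coupling ω_r² = ω_r¹ ⇒ overall = -19/44 × 25/31 = -475/1364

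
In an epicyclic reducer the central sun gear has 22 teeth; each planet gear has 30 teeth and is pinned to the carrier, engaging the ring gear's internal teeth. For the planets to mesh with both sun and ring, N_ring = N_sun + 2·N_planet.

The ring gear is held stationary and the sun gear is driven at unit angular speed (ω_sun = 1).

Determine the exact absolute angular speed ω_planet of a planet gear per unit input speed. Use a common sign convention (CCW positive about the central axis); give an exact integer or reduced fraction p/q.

-11/30

N_ring = 22 + 2·30 = 82
22(ω_s−ω_c) = −82(ω_r−ω_c),  ω_r=0, ω_s=1
22(1−ω_c) = −82(0−ω_c)  ⇒  104ω_c = 22  ⇒  ω_c = 11/52
sun–planet: 22·(1−11/52) = −30·(ω_p−ω_c)  ⇒  ω_p−ω_c = −(22/30)·(41/52) = -451/780
ω_p = 11/52 − 451/780 = -11/30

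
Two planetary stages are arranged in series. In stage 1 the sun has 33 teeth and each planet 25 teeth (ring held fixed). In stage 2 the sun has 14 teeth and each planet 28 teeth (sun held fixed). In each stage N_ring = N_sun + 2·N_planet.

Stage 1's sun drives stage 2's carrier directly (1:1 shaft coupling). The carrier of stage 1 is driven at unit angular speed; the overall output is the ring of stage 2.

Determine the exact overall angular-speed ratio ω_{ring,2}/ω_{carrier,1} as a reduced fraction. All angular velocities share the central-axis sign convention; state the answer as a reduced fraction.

232/55

Stage 1: N_ring = 33 + 2·25 = 83
Stage 1: 33(ω_s−ω_c) = −83(ω_r−ω_c),  ω_r=0, ω_c=1
Stage 1: ω_s = 1 − (83/33)(0−1) = 116/33
  ⇒ ω_s¹/ω_c¹ = 116/33
Stage 2: N_ring = 14 + 2·28 = 70
Stage 2: 14(ω_s−ω_c) = −70(ω_r−ω_c),  ω_s=0, ω_c=1
Stage 2: ω_r = 1 − (14/70)(0−1) = 6/5
  ⇒ ω_r²/ω_c² = 6/5
Coupling ω_c² = ω_s¹ ⇒ overall = 116/33 × 6/5 = 232/55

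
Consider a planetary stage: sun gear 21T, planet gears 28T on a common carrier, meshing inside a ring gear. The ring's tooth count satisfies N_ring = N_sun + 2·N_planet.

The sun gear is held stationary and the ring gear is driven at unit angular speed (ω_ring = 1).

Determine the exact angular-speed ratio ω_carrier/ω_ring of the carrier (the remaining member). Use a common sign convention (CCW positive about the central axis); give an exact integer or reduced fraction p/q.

N_ring = 21 + 2·28 = 77
21(ω_s−ω_c) = −77(ω_r−ω_c),  ω_s=0, ω_r=1
21(0−ω_c) = −77(1−ω_c)  ⇒  98ω_c = 77  ⇒  ω_c = 11/14
ω_c/ω_r = 11/14

11/14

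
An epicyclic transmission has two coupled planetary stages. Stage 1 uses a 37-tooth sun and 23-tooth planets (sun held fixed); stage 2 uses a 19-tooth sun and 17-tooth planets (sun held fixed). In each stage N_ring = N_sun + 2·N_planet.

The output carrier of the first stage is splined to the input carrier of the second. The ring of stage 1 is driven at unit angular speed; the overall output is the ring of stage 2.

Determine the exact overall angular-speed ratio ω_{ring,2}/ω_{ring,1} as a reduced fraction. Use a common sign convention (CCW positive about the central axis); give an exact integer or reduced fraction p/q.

Stage 1: N_ring = 37 + 2·23 = 83
Stage 1: 37(ω_s−ω_c) = −83(ω_r−ω_c),  ω_s=0, ω_r=1
Stage 1: 37(0−ω_c) = −83(1−ω_c)  ⇒  120ω_c = 83  ⇒  ω_c = 83/120
  ⇒ ω_c¹/ω_r¹ = 83/120
Stage 2: N_ring = 19 + 2·17 = 53
Stage 2: 19(ω_s−ω_c) = −53(ω_r−ω_c),  ω_s=0, ω_c=1
Stage 2: ω_r = 1 − (19/53)(0−1) = 72/53
  ⇒ ω_r²/ω_c² = 72/53
Coupling ω_c² = ω_c¹ ⇒ overall = 83/120 × 72/53 = 249/265

249/265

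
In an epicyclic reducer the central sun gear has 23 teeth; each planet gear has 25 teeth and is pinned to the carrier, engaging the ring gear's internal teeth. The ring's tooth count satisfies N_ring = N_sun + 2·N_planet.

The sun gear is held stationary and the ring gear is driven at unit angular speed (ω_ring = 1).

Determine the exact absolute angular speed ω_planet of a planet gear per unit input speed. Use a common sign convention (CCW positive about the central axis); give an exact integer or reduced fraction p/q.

73/50

N_ring = 23 + 2·25 = 73
23(ω_s−ω_c) = −73(ω_r−ω_c),  ω_s=0, ω_r=1
23(0−ω_c) = −73(1−ω_c)  ⇒  96ω_c = 73  ⇒  ω_c = 73/96
sun–planet: 23·(0−73/96) = −25·(ω_p−ω_c)  ⇒  ω_p−ω_c = −(23/25)·(-73/96) = 1679/2400
ω_p = 73/96 + 1679/2400 = 73/50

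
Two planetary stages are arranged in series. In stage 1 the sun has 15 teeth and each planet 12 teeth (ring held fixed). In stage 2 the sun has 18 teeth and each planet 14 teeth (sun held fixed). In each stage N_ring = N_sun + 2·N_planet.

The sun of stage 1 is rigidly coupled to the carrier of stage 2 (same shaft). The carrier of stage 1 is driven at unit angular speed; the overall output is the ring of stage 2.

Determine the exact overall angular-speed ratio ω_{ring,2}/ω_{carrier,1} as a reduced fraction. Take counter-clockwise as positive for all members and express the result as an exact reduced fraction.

Stage 1: N_ring = 15 + 2·12 = 39
Stage 1: 15(ω_s−ω_c) = −39(ω_r−ω_c),  ω_r=0, ω_c=1
Stage 1: ω_s = 1 − (39/15)(0−1) = 18/5
  ⇒ ω_s¹/ω_c¹ = 18/5
Stage 2: N_ring = 18 + 2·14 = 46
Stage 2: 18(ω_s−ω_c) = −46(ω_r−ω_c),  ω_s=0, ω_c=1
Stage 2: ω_r = 1 − (18/46)(0−1) = 32/23
  ⇒ ω_r²/ω_c² = 32/23
Coupling ω_c² = ω_s¹ ⇒ overall = 18/5 × 32/23 = 576/115

576/115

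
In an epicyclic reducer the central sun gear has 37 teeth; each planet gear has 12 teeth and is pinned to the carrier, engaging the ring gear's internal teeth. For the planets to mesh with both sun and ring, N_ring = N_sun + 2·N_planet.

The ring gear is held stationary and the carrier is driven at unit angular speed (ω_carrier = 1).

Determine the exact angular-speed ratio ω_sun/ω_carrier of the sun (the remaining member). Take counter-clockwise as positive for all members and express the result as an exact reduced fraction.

98/37

N_ring = 37 + 2·12 = 61
37(ω_s−ω_c) = −61(ω_r−ω_c),  ω_r=0, ω_c=1
ω_s = 1 − (61/37)(0−1) = 98/37
ω_s/ω_c = 98/37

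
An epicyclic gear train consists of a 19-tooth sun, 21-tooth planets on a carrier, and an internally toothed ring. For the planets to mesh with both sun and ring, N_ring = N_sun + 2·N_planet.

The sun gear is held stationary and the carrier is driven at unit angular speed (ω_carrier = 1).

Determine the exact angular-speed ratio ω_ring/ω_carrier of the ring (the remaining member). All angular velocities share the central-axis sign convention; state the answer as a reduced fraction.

80/61

N_ring = 19 + 2·21 = 61
19(ω_s−ω_c) = −61(ω_r−ω_c),  ω_s=0, ω_c=1
ω_r = 1 − (19/61)(0−1) = 80/61
ω_r/ω_c = 80/61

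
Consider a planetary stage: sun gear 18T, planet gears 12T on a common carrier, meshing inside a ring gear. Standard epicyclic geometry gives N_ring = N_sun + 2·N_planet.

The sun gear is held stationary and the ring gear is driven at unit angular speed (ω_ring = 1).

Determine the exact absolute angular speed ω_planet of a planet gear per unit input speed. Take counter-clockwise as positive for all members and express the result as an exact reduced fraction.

7/4

N_ring = 18 + 2·12 = 42
18(ω_s−ω_c) = −42(ω_r−ω_c),  ω_s=0, ω_r=1
18(0−ω_c) = −42(1−ω_c)  ⇒  60ω_c = 42  ⇒  ω_c = 7/10
sun–planet: 18·(0−7/10) = −12·(ω_p−ω_c)  ⇒  ω_p−ω_c = −(18/12)·(-7/10) = 21/20
ω_p = 7/10 + 21/20 = 7/4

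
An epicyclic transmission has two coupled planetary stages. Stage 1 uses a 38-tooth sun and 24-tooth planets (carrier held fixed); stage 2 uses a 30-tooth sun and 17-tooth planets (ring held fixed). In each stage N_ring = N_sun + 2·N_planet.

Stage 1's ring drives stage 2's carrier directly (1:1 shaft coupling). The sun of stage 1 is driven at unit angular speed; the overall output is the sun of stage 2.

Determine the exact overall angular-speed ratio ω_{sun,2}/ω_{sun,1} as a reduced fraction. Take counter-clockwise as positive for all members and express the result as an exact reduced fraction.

Stage 1: N_ring = 38 + 2·24 = 86
Stage 1: 38(ω_s−ω_c) = −86(ω_r−ω_c),  ω_c=0, ω_s=1
Stage 1: ω_r = 0 − (38/86)(1−0) = -19/43
  ⇒ ω_r¹/ω_s¹ = -19/43
Stage 2: N_ring = 30 + 2·17 = 64
Stage 2: 30(ω_s−ω_c) = −64(ω_r−ω_c),  ω_r=0, ω_c=1
Stage 2: ω_s = 1 − (64/30)(0−1) = 47/15
  ⇒ ω_s²/ω_c² = 47/15
Coupling ω_c² = ω_r¹ ⇒ overall = -19/43 × 47/15 = -893/645

-893/645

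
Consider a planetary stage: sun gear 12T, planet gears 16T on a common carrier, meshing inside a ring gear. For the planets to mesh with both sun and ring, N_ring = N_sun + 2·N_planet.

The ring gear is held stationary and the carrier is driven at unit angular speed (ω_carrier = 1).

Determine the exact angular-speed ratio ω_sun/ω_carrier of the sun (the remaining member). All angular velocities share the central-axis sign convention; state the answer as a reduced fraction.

14/3

N_ring = 12 + 2·16 = 44
12(ω_s−ω_c) = −44(ω_r−ω_c),  ω_r=0, ω_c=1
ω_s = 1 − (44/12)(0−1) = 14/3
ω_s/ω_c = 14/3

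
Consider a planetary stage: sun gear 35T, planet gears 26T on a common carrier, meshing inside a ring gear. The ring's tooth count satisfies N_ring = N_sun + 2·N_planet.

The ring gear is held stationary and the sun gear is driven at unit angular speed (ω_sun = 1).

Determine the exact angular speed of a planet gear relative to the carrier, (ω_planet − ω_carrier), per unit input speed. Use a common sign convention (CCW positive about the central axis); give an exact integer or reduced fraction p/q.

N_ring = 35 + 2·26 = 87
35(ω_s−ω_c) = −87(ω_r−ω_c),  ω_r=0, ω_s=1
35(1−ω_c) = −87(0−ω_c)  ⇒  122ω_c = 35  ⇒  ω_c = 35/122
sun–planet: 35·(1−35/122) = −26·(ω_p−ω_c)  ⇒  ω_p−ω_c = −(35/26)·(87/122) = -3045/3172

-3045/3172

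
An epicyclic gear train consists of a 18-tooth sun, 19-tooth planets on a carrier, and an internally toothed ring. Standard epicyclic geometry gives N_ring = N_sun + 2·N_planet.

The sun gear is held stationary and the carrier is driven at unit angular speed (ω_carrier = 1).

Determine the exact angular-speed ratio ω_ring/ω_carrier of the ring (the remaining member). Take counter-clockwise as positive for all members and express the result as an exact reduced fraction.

N_ring = 18 + 2·19 = 56
18(ω_s−ω_c) = −56(ω_r−ω_c),  ω_s=0, ω_c=1
ω_r = 1 − (18/56)(0−1) = 37/28
ω_r/ω_c = 37/28

37/28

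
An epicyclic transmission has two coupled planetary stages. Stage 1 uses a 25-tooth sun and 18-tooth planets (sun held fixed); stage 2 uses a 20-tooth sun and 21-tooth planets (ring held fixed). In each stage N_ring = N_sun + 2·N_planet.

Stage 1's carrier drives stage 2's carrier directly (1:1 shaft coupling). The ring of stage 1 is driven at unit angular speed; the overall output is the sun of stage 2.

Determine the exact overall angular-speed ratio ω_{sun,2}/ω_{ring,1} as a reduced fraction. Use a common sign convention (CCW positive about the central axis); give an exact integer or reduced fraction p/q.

2501/860

Stage 1: N_ring = 25 + 2·18 = 61
Stage 1: 25(ω_s−ω_c) = −61(ω_r−ω_c),  ω_s=0, ω_r=1
Stage 1: 25(0−ω_c) = −61(1−ω_c)  ⇒  86ω_c = 61  ⇒  ω_c = 61/86
  ⇒ ω_c¹/ω_r¹ = 61/86
Stage 2: N_ring = 20 + 2·21 = 62
Stage 2: 20(ω_s−ω_c) = −62(ω_r−ω_c),  ω_r=0, ω_c=1
Stage 2: ω_s = 1 − (62/20)(0−1) = 41/10
  ⇒ ω_s²/ω_c² = 41/10
Coupling ω_c² = ω_c¹ ⇒ overall = 61/86 × 41/10 = 2501/860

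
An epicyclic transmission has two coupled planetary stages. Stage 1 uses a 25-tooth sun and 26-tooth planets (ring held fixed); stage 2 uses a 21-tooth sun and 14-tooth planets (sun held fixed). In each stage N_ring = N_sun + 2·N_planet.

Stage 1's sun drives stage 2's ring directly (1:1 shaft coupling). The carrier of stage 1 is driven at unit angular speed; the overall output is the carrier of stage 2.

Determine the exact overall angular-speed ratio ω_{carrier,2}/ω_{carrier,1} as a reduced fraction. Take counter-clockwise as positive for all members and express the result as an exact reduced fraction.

357/125

Stage 1: N_ring = 25 + 2·26 = 77
Stage 1: 25(ω_s−ω_c) = −77(ω_r−ω_c),  ω_r=0, ω_c=1
Stage 1: ω_s = 1 − (77/25)(0−1) = 102/25
  ⇒ ω_s¹/ω_c¹ = 102/25
Stage 2: N_ring = 21 + 2·14 = 49
Stage 2: 21(ω_s−ω_c) = −49(ω_r−ω_c),  ω_s=0, ω_r=1
Stage 2: 21(0−ω_c) = −49(1−ω_c)  ⇒  70ω_c = 49  ⇒  ω_c = 7/10
  ⇒ ω_c²/ω_r² = 7/10
Coupling ω_r² = ω_s¹ ⇒ overall = 102/25 × 7/10 = 357/125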